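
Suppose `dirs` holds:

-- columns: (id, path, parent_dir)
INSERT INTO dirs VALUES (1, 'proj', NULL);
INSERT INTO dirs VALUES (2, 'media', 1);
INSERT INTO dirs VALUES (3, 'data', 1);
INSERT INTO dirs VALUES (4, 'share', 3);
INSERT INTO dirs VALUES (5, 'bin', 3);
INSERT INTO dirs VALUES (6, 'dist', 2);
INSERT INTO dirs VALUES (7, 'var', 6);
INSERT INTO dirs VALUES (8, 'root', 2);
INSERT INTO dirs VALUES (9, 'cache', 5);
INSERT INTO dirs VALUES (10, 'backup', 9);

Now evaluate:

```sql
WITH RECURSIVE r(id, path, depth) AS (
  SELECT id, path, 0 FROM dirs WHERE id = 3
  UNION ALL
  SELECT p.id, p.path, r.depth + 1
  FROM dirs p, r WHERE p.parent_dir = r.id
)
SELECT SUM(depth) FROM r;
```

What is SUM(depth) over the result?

Base: id=3 (data) at depth 0.
Iteration 1: rows with parent_dir in {3} -> share (id 4, depth 1), bin (id 5, depth 1).
Iteration 2: rows with parent_dir in {4,5} -> cache (id 9, depth 2).
Iteration 3: rows with parent_dir in {9} -> backup (id 10, depth 3).
Iteration 4: no rows with parent_dir in {10}; recursion stops.
SUM(depth) = 0 + 1 + 1 + 2 + 3 = 7.

7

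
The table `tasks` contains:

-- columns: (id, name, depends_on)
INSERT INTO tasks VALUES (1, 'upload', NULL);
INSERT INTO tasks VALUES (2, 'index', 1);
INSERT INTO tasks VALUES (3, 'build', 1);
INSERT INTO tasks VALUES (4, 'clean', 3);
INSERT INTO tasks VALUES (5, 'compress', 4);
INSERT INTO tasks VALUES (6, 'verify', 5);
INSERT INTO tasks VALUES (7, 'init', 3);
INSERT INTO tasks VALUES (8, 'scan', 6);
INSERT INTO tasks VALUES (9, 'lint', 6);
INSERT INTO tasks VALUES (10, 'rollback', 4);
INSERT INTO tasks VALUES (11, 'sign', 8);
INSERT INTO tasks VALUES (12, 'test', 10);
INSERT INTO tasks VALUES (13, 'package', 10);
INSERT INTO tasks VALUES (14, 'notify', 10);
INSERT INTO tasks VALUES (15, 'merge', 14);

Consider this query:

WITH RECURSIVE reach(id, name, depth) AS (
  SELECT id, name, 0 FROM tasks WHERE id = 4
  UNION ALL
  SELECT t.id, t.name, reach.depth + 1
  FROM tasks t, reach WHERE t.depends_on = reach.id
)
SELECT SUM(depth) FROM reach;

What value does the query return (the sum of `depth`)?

23

Base: id=4 (clean) at depth 0.
Iteration 1: rows with depends_on in {4} -> compress (id 5, depth 1), rollback (id 10, depth 1).
Iteration 2: rows with depends_on in {5,10} -> verify (id 6, depth 2), test (id 12, depth 2), package (id 13, depth 2), notify (id 14, depth 2).
Iteration 3: rows with depends_on in {6,12,13,14} -> scan (id 8, depth 3), lint (id 9, depth 3), merge (id 15, depth 3).
Iteration 4: rows with depends_on in {8,9,15} -> sign (id 11, depth 4).
Iteration 5: no rows with depends_on in {11}; recursion stops.
SUM(depth) = 0 + 1 + 1 + 2 + 2 + 2 + 2 + 3 + 3 + 3 + 4 = 23.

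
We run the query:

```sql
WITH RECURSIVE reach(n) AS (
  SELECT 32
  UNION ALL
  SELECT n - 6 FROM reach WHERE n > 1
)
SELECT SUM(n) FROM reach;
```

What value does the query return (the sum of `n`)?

98

Base: n=32.
Iteration 1: 32 > 1 holds -> n = 32 - 6 = 26.
Iteration 2: 26 > 1 holds -> n = 26 - 6 = 20.
Iteration 3: 20 > 1 holds -> n = 20 - 6 = 14.
Iteration 4: 14 > 1 holds -> n = 14 - 6 = 8.
Iteration 5: 8 > 1 holds -> n = 8 - 6 = 2.
Iteration 6: 2 > 1 holds -> n = 2 - 6 = -4.
Iteration 7: -4 > 1 fails; recursion stops.
SUM(n) = 32 + 26 + 20 + 14 + 8 + 2 + -4 = 98.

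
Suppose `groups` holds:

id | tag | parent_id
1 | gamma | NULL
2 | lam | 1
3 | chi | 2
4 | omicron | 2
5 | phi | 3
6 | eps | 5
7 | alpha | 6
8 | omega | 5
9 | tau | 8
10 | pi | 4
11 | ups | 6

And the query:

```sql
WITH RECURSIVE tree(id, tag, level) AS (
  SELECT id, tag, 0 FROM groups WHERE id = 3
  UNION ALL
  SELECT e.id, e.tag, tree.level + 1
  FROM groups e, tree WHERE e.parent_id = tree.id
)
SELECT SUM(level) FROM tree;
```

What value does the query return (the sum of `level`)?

14

Base: id=3 (chi) at level 0.
Iteration 1: rows with parent_id in {3} -> phi (id 5, level 1).
Iteration 2: rows with parent_id in {5} -> eps (id 6, level 2), omega (id 8, level 2).
Iteration 3: rows with parent_id in {6,8} -> alpha (id 7, level 3), tau (id 9, level 3), ups (id 11, level 3).
Iteration 4: no rows with parent_id in {7,9,11}; recursion stops.
SUM(level) = 0 + 1 + 2 + 2 + 3 + 3 + 3 = 14.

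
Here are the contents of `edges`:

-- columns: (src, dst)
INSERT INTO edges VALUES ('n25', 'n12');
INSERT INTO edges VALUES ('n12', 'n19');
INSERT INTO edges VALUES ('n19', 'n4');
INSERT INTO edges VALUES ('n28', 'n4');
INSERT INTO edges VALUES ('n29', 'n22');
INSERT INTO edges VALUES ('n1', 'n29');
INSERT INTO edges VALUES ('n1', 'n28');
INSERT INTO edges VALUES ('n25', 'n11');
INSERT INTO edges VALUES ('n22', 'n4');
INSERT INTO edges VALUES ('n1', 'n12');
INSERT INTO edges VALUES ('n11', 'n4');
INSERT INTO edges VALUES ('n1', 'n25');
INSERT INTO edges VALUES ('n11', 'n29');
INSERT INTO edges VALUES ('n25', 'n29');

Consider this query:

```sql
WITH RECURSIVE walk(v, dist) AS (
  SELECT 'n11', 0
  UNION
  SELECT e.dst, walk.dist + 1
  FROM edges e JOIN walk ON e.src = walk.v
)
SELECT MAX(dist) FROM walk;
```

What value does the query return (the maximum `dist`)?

Base: (n11, dist=0).
Iteration 1: edges from {n11} -> (n29, dist=1), (n4, dist=1).
Iteration 2: edges from {n29,n4} -> (n22, dist=2).
Iteration 3: edges from {n22} -> (n4, dist=3).
Iteration 4: no outgoing edges from {n4}; recursion stops.
dist values: 0, 1, 1, 2, 3; the maximum is 3.

3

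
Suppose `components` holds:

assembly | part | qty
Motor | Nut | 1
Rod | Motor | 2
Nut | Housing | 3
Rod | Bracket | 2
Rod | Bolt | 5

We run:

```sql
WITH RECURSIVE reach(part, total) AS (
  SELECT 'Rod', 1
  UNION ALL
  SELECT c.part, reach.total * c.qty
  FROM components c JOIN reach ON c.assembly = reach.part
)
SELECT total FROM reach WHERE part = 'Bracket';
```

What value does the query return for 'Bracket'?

Base: (Rod, total=1).
Iteration 1: components of {Rod} -> Bolt = 1*5 = 5, Bracket = 1*2 = 2, Motor = 1*2 = 2.
Iteration 2: components of {Bolt,Bracket,Motor} -> Nut = 2*1 = 2.
Iteration 3: components of {Nut} -> Housing = 2*3 = 6.
Iteration 4: no further components; recursion stops.

2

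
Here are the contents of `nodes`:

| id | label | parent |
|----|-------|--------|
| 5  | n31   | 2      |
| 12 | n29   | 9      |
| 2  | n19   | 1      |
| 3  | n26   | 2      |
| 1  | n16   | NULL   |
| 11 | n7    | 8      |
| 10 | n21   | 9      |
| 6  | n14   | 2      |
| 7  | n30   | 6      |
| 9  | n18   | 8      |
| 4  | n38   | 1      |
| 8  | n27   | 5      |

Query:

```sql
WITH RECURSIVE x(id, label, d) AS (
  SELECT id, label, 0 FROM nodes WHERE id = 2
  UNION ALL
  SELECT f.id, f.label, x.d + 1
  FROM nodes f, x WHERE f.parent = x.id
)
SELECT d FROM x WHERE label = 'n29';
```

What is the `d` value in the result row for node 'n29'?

4

Base: id=2 (n19) at d 0.
Iteration 1: rows with parent in {2} -> n26 (id 3, d 1), n31 (id 5, d 1), n14 (id 6, d 1).
Iteration 2: rows with parent in {3,5,6} -> n30 (id 7, d 2), n27 (id 8, d 2).
Iteration 3: rows with parent in {7,8} -> n18 (id 9, d 3), n7 (id 11, d 3).
Iteration 4: rows with parent in {9,11} -> n21 (id 10, d 4), n29 (id 12, d 4).
Iteration 5: no rows with parent in {10,12}; recursion stops.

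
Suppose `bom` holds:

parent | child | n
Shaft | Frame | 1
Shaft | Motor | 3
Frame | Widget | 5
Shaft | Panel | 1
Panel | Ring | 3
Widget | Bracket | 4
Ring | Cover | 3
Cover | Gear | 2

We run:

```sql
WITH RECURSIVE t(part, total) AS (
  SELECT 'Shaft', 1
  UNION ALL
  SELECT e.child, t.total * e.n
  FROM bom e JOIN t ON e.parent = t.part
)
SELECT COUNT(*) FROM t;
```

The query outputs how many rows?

Base: (Shaft, total=1).
Iteration 1: components of {Shaft} -> Frame = 1*1 = 1, Motor = 1*3 = 3, Panel = 1*1 = 1.
Iteration 2: components of {Frame,Motor,Panel} -> Ring = 1*3 = 3, Widget = 1*5 = 5.
Iteration 3: components of {Ring,Widget} -> Bracket = 5*4 = 20, Cover = 3*3 = 9.
Iteration 4: components of {Bracket,Cover} -> Gear = 9*2 = 18.
Iteration 5: no further components; recursion stops.
Total rows emitted: 9.

9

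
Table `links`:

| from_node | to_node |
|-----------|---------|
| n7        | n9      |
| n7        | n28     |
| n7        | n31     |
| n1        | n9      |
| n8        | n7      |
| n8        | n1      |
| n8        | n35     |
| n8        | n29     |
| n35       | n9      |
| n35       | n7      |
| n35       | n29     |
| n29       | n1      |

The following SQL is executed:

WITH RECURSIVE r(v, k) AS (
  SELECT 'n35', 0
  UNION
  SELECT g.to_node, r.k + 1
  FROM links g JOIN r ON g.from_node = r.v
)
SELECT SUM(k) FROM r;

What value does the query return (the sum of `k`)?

14

Base: (n35, k=0).
Iteration 1: edges from {n35} -> (n29, k=1), (n7, k=1), (n9, k=1).
Iteration 2: edges from {n29,n7,n9} -> (n1, k=2), (n28, k=2), (n31, k=2), (n9, k=2).
Iteration 3: edges from {n1,n28,n31,n9} -> (n9, k=3).
Iteration 4: no outgoing edges from {n9}; recursion stops.
SUM(k) = 0 + 1 + 1 + 1 + 2 + 2 + 2 + 2 + 3 = 14.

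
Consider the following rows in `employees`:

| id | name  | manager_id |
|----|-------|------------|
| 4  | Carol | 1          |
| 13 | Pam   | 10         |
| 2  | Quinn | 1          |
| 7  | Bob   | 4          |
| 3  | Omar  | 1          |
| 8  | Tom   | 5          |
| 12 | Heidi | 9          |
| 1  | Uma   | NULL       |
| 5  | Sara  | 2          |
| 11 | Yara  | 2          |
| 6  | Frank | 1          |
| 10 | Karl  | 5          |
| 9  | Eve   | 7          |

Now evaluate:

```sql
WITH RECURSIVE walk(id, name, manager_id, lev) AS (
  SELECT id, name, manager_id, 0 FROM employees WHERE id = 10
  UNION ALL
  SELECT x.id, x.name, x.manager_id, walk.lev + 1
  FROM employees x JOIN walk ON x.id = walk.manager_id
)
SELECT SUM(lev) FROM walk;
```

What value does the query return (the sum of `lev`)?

Base: id=10 (Karl), manager_id=5, lev 0.
Iteration 1: join on id=5 -> Sara (id 5, manager_id=2, lev 1).
Iteration 2: join on id=2 -> Quinn (id 2, manager_id=1, lev 2).
Iteration 3: join on id=1 -> Uma (id 1, manager_id=NULL, lev 3).
Iteration 4: manager_id is NULL; no match; recursion stops.
SUM(lev) = 0 + 1 + 2 + 3 = 6.

6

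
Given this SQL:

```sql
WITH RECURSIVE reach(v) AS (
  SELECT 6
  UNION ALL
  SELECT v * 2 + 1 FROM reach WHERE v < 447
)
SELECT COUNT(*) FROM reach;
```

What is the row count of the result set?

7

Base: v=6.
Iteration 1: 6 < 447 holds -> v = 6 * 2 + 1 = 13.
Iteration 2: 13 < 447 holds -> v = 13 * 2 + 1 = 27.
Iteration 3: 27 < 447 holds -> v = 27 * 2 + 1 = 55.
Iteration 4: 55 < 447 holds -> v = 55 * 2 + 1 = 111.
Iteration 5: 111 < 447 holds -> v = 111 * 2 + 1 = 223.
Iteration 6: 223 < 447 holds -> v = 223 * 2 + 1 = 447.
Iteration 7: 447 < 447 fails; recursion stops.
Total rows emitted: 7.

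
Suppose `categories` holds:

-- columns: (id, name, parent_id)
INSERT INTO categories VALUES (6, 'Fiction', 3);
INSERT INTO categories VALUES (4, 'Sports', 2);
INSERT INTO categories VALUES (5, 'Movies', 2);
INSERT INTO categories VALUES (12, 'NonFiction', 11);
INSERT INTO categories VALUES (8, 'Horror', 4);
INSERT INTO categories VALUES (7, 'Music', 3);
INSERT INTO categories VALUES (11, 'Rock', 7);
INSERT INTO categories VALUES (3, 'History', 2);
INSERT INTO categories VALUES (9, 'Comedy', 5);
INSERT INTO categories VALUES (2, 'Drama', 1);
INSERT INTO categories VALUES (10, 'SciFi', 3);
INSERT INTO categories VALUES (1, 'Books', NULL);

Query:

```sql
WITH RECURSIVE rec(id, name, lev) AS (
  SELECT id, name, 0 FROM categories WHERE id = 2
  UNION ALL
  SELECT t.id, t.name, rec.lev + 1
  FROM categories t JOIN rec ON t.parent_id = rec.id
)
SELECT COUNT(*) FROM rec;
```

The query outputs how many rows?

Base: id=2 (Drama) at lev 0.
Iteration 1: rows with parent_id in {2} -> History (id 3, lev 1), Sports (id 4, lev 1), Movies (id 5, lev 1).
Iteration 2: rows with parent_id in {3,4,5} -> Fiction (id 6, lev 2), Music (id 7, lev 2), Horror (id 8, lev 2), Comedy (id 9, lev 2), SciFi (id 10, lev 2).
Iteration 3: rows with parent_id in {6,7,8,9,10} -> Rock (id 11, lev 3).
Iteration 4: rows with parent_id in {11} -> NonFiction (id 12, lev 4).
Iteration 5: no rows with parent_id in {12}; recursion stops.
Total rows emitted: 11.

11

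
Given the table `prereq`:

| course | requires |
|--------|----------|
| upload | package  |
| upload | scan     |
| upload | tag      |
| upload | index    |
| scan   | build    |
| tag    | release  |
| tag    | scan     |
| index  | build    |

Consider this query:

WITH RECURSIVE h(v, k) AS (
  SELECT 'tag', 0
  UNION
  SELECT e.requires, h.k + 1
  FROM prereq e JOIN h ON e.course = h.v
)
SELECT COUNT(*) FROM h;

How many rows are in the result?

Base: (tag, k=0).
Iteration 1: edges from {tag} -> (release, k=1), (scan, k=1).
Iteration 2: edges from {release,scan} -> (build, k=2).
Iteration 3: no outgoing edges from {build}; recursion stops.
Total rows emitted: 4.

4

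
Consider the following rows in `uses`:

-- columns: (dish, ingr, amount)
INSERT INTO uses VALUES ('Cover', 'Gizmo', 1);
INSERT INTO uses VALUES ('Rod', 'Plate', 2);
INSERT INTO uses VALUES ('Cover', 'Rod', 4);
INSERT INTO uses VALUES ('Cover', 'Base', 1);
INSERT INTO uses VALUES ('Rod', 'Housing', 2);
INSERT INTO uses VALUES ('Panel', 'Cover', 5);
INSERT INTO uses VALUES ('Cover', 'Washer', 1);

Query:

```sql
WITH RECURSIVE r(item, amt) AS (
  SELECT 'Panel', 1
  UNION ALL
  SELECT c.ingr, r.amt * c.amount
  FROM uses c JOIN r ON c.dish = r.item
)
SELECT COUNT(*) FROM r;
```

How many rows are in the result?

8

Base: (Panel, amt=1).
Iteration 1: components of {Panel} -> Cover = 1*5 = 5.
Iteration 2: components of {Cover} -> Base = 5*1 = 5, Gizmo = 5*1 = 5, Rod = 5*4 = 20, Washer = 5*1 = 5.
Iteration 3: components of {Base,Gizmo,Rod,Washer} -> Housing = 20*2 = 40, Plate = 20*2 = 40.
Iteration 4: no further components; recursion stops.
Total rows emitted: 8.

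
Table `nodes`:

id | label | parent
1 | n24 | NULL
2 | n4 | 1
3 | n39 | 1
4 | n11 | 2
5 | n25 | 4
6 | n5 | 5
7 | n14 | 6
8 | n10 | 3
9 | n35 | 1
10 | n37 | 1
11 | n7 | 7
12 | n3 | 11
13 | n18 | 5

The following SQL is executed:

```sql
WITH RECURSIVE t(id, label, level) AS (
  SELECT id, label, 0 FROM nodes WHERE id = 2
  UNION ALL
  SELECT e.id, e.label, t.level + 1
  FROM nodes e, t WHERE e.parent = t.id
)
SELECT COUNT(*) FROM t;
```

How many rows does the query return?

Base: id=2 (n4) at level 0.
Iteration 1: rows with parent in {2} -> n11 (id 4, level 1).
Iteration 2: rows with parent in {4} -> n25 (id 5, level 2).
Iteration 3: rows with parent in {5} -> n5 (id 6, level 3), n18 (id 13, level 3).
Iteration 4: rows with parent in {6,13} -> n14 (id 7, level 4).
Iteration 5: rows with parent in {7} -> n7 (id 11, level 5).
Iteration 6: rows with parent in {11} -> n3 (id 12, level 6).
Iteration 7: no rows with parent in {12}; recursion stops.
Total rows emitted: 8.

8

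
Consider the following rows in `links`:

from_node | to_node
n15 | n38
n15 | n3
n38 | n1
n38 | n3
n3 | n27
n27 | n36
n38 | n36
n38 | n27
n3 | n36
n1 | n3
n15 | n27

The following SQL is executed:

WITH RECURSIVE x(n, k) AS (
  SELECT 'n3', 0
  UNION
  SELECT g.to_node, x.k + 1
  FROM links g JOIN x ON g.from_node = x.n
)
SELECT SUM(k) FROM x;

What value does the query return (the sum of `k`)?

4

Base: (n3, k=0).
Iteration 1: edges from {n3} -> (n27, k=1), (n36, k=1).
Iteration 2: edges from {n27,n36} -> (n36, k=2).
Iteration 3: no outgoing edges from {n36}; recursion stops.
SUM(k) = 0 + 1 + 1 + 2 = 4.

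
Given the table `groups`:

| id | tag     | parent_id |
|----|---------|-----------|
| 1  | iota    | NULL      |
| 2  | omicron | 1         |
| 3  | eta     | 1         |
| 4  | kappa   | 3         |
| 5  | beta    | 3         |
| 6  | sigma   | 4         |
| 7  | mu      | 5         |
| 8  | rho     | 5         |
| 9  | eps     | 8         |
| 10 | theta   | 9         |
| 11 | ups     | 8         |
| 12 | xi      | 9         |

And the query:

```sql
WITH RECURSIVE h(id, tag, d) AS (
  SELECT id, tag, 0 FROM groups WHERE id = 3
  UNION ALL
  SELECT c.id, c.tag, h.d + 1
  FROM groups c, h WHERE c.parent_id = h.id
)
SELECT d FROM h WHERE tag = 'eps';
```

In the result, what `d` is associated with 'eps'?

3

Base: id=3 (eta) at d 0.
Iteration 1: rows with parent_id in {3} -> kappa (id 4, d 1), beta (id 5, d 1).
Iteration 2: rows with parent_id in {4,5} -> sigma (id 6, d 2), mu (id 7, d 2), rho (id 8, d 2).
Iteration 3: rows with parent_id in {6,7,8} -> eps (id 9, d 3), ups (id 11, d 3).
Iteration 4: rows with parent_id in {9,11} -> theta (id 10, d 4), xi (id 12, d 4).
Iteration 5: no rows with parent_id in {10,12}; recursion stops.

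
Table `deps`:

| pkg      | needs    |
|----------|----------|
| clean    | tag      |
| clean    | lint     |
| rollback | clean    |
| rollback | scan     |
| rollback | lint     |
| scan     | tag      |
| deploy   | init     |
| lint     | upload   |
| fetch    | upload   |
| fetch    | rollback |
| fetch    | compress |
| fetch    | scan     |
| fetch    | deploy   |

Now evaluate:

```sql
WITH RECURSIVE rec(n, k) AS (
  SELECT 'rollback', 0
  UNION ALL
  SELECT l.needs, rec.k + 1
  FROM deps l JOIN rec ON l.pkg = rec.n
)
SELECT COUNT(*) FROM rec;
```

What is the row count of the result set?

Base: (rollback, k=0).
Iteration 1: edges from {rollback} -> (clean, k=1), (lint, k=1), (scan, k=1).
Iteration 2: edges from {clean,lint,scan} -> (lint, k=2), (tag, k=2) x2, (upload, k=2). [UNION ALL keeps all 4 new rows, including repeats]
Iteration 3: edges from {lint,tag,upload} -> (upload, k=3).
Iteration 4: no outgoing edges from {upload}; recursion stops.
Total rows emitted: 9.

9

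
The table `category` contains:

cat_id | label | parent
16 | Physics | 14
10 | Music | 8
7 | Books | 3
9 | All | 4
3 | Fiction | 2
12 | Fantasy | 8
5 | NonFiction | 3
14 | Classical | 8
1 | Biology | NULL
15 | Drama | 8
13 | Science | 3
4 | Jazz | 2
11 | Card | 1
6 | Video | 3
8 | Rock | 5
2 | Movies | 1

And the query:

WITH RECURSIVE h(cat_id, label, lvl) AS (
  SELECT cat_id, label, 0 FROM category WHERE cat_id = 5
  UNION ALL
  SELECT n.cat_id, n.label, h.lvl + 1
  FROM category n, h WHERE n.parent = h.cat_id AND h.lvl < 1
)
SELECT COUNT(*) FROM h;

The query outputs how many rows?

Base: cat_id=5 (NonFiction) at lvl 0.
Iteration 1: rows with parent in {5} -> Rock (id 8, lvl 1).
Iteration 2: lvl < 1 fails for all current rows; recursion stops.
Total rows emitted: 2.

2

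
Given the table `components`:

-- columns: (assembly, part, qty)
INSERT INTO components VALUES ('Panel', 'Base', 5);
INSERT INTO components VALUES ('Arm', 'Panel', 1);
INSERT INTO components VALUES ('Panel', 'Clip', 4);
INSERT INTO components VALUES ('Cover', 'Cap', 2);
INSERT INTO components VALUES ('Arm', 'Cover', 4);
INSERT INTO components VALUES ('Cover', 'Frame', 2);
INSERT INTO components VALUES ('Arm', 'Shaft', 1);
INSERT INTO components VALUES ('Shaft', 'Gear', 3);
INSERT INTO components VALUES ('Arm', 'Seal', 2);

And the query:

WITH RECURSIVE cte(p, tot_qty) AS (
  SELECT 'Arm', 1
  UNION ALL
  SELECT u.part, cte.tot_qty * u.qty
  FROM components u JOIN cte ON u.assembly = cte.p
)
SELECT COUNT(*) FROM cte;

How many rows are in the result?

10

Base: (Arm, tot_qty=1).
Iteration 1: components of {Arm} -> Cover = 1*4 = 4, Panel = 1*1 = 1, Seal = 1*2 = 2, Shaft = 1*1 = 1.
Iteration 2: components of {Cover,Panel,Seal,Shaft} -> Base = 1*5 = 5, Cap = 4*2 = 8, Clip = 1*4 = 4, Frame = 4*2 = 8, Gear = 1*3 = 3.
Iteration 3: no further components; recursion stops.
Total rows emitted: 10.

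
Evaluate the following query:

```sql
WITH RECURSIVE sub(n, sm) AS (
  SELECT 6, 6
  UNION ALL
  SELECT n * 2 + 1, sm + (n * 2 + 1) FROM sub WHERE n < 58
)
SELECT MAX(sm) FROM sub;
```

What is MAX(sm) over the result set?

Base: n=6, sm=6.
Iteration 1: 6 < 58 holds -> n = 6 * 2 + 1 = 13, sm = 6 + 13 = 19.
Iteration 2: 13 < 58 holds -> n = 13 * 2 + 1 = 27, sm = 19 + 27 = 46.
Iteration 3: 27 < 58 holds -> n = 27 * 2 + 1 = 55, sm = 46 + 55 = 101.
Iteration 4: 55 < 58 holds -> n = 55 * 2 + 1 = 111, sm = 101 + 111 = 212.
Iteration 5: 111 < 58 fails; recursion stops.
sm values: 6, 19, 46, 101, 212; the maximum is 212.

212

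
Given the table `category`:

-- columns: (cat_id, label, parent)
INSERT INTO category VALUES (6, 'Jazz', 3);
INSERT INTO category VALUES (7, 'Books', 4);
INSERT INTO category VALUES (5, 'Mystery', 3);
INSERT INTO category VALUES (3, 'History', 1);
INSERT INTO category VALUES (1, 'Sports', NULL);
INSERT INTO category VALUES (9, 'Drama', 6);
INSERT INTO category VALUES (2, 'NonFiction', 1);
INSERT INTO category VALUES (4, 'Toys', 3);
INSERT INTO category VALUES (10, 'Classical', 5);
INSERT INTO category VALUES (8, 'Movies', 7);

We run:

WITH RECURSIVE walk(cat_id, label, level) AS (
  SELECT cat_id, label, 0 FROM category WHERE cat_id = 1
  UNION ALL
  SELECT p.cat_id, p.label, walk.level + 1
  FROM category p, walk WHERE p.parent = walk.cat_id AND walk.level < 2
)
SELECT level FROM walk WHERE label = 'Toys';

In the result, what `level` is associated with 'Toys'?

Base: cat_id=1 (Sports) at level 0.
Iteration 1: rows with parent in {1} -> NonFiction (id 2, level 1), History (id 3, level 1).
Iteration 2: rows with parent in {2,3} -> Toys (id 4, level 2), Mystery (id 5, level 2), Jazz (id 6, level 2).
Iteration 3: level < 2 fails for all current rows; recursion stops.

2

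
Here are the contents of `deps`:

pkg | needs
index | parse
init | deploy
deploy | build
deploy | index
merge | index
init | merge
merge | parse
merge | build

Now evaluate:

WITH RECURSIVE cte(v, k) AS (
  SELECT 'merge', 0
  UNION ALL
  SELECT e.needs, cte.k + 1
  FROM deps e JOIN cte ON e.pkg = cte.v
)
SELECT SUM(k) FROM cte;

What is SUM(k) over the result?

5

Base: (merge, k=0).
Iteration 1: edges from {merge} -> (build, k=1), (index, k=1), (parse, k=1).
Iteration 2: edges from {build,index,parse} -> (parse, k=2).
Iteration 3: no outgoing edges from {parse}; recursion stops.
SUM(k) = 0 + 1 + 1 + 1 + 2 = 5.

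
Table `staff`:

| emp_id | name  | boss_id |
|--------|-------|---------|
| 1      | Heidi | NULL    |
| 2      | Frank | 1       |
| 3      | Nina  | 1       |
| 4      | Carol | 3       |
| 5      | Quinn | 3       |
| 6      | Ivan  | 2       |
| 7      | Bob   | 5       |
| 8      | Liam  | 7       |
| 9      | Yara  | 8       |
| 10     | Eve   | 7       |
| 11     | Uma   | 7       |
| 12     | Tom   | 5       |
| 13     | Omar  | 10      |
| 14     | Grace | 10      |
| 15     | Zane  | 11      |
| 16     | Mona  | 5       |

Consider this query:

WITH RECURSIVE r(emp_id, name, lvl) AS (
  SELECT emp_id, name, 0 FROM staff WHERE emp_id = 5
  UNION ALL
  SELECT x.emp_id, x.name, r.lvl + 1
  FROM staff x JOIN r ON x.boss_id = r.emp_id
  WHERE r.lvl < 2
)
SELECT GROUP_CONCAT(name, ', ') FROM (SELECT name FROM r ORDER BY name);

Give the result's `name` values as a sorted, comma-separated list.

Bob, Eve, Liam, Mona, Quinn, Tom, Uma

Base: emp_id=5 (Quinn) at lvl 0.
Iteration 1: rows with boss_id in {5} -> Bob (id 7, lvl 1), Tom (id 12, lvl 1), Mona (id 16, lvl 1).
Iteration 2: rows with boss_id in {7,12,16} -> Liam (id 8, lvl 2), Eve (id 10, lvl 2), Uma (id 11, lvl 2).
Iteration 3: lvl < 2 fails for all current rows; recursion stops.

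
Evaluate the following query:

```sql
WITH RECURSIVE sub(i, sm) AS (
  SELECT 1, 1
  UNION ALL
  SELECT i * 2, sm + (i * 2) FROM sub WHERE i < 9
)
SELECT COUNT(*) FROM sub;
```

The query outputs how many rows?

5

Base: i=1, sm=1.
Iteration 1: 1 < 9 holds -> i = 1 * 2 = 2, sm = 1 + 2 = 3.
Iteration 2: 2 < 9 holds -> i = 2 * 2 = 4, sm = 3 + 4 = 7.
Iteration 3: 4 < 9 holds -> i = 4 * 2 = 8, sm = 7 + 8 = 15.
Iteration 4: 8 < 9 holds -> i = 8 * 2 = 16, sm = 15 + 16 = 31.
Iteration 5: 16 < 9 fails; recursion stops.
Total rows emitted: 5.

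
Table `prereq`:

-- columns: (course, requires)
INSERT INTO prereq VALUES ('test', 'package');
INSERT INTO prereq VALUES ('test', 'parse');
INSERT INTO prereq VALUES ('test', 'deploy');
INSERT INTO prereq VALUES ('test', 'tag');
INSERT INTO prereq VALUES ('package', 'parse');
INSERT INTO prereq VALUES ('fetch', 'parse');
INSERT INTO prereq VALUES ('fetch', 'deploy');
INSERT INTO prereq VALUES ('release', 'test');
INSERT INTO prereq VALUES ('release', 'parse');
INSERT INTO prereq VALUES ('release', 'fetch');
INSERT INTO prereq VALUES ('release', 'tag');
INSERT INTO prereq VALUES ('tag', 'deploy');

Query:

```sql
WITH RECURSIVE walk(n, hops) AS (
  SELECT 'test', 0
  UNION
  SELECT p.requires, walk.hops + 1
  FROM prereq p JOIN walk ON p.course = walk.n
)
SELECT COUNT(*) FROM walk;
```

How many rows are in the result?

Base: (test, hops=0).
Iteration 1: edges from {test} -> (deploy, hops=1), (package, hops=1), (parse, hops=1), (tag, hops=1).
Iteration 2: edges from {deploy,package,parse,tag} -> (deploy, hops=2), (parse, hops=2).
Iteration 3: no outgoing edges from {deploy,parse}; recursion stops.
Total rows emitted: 7.

7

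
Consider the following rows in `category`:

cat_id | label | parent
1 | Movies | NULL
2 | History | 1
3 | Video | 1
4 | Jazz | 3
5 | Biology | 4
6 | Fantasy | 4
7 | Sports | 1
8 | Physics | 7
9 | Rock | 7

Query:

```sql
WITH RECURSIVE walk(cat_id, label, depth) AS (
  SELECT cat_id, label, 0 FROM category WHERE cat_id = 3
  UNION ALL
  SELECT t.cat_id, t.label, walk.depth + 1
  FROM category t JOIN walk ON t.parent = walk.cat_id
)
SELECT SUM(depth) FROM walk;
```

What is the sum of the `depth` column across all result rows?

Base: cat_id=3 (Video) at depth 0.
Iteration 1: rows with parent in {3} -> Jazz (id 4, depth 1).
Iteration 2: rows with parent in {4} -> Biology (id 5, depth 2), Fantasy (id 6, depth 2).
Iteration 3: no rows with parent in {5,6}; recursion stops.
SUM(depth) = 0 + 1 + 2 + 2 = 5.

5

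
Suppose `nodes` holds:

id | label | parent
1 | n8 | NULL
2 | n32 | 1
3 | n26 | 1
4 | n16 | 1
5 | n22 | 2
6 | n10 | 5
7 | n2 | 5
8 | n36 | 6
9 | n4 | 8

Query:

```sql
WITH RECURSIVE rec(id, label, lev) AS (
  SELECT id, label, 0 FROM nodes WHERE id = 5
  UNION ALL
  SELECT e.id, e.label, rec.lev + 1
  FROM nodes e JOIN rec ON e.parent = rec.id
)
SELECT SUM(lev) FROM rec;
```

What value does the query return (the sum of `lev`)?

7

Base: id=5 (n22) at lev 0.
Iteration 1: rows with parent in {5} -> n10 (id 6, lev 1), n2 (id 7, lev 1).
Iteration 2: rows with parent in {6,7} -> n36 (id 8, lev 2).
Iteration 3: rows with parent in {8} -> n4 (id 9, lev 3).
Iteration 4: no rows with parent in {9}; recursion stops.
SUM(lev) = 0 + 1 + 1 + 2 + 3 = 7.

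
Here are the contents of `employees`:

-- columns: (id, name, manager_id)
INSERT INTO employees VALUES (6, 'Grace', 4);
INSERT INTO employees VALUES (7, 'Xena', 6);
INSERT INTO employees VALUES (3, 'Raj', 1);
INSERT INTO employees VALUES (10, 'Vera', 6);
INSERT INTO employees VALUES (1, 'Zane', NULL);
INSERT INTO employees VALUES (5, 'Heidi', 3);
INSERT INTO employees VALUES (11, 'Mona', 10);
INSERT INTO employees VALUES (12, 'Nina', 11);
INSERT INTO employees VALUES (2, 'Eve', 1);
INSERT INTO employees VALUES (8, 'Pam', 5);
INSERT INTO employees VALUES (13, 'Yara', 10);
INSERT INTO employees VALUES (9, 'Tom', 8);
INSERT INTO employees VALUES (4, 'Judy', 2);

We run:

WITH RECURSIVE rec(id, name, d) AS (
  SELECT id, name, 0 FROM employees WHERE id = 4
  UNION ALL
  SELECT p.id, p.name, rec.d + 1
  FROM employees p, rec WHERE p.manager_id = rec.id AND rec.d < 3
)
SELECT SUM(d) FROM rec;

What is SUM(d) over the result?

11

Base: id=4 (Judy) at d 0.
Iteration 1: rows with manager_id in {4} -> Grace (id 6, d 1).
Iteration 2: rows with manager_id in {6} -> Xena (id 7, d 2), Vera (id 10, d 2).
Iteration 3: rows with manager_id in {7,10} -> Mona (id 11, d 3), Yara (id 13, d 3).
Iteration 4: d < 3 fails for all current rows; recursion stops.
SUM(d) = 0 + 1 + 2 + 2 + 3 + 3 = 11.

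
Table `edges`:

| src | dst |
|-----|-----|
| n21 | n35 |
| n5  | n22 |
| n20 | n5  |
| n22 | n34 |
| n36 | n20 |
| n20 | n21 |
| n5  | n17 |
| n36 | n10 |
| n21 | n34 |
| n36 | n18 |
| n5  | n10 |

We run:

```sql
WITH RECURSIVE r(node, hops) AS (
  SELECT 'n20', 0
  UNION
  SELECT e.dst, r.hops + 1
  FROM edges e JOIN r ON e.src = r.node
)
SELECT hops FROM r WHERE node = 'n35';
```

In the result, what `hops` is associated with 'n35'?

Base: (n20, hops=0).
Iteration 1: edges from {n20} -> (n21, hops=1), (n5, hops=1).
Iteration 2: edges from {n21,n5} -> (n10, hops=2), (n17, hops=2), (n22, hops=2), (n34, hops=2), (n35, hops=2).
Iteration 3: edges from {n10,n17,n22,n34,n35} -> (n34, hops=3).
Iteration 4: no outgoing edges from {n34}; recursion stops.

2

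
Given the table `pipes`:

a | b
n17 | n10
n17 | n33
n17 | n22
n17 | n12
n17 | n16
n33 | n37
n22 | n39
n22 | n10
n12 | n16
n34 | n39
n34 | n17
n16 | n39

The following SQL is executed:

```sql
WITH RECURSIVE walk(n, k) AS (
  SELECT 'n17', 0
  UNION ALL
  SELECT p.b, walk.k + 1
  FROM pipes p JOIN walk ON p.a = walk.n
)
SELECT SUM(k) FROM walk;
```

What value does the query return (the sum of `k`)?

Base: (n17, k=0).
Iteration 1: edges from {n17} -> (n10, k=1), (n12, k=1), (n16, k=1), (n22, k=1), (n33, k=1).
Iteration 2: edges from {n10,n12,n16,n22,n33} -> (n10, k=2), (n16, k=2), (n37, k=2), (n39, k=2) x2. [UNION ALL keeps all 5 new rows, including repeats]
Iteration 3: edges from {n10,n16,n37,n39} -> (n39, k=3).
Iteration 4: no outgoing edges from {n39}; recursion stops.
SUM(k) = 0 + 1 + 1 + 1 + 1 + 1 + 2 + 2 + 2 + 2 + 2 + 3 = 18.

18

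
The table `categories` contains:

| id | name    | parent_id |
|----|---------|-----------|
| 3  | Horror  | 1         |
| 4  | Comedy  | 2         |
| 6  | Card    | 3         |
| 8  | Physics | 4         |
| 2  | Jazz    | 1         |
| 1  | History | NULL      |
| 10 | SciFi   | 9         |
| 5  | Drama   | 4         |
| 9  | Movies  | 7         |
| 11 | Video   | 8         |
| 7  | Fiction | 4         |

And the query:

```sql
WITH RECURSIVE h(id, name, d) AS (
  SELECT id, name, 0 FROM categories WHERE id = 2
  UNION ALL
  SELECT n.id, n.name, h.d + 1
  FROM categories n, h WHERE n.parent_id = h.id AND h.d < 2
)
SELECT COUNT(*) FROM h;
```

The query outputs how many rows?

5

Base: id=2 (Jazz) at d 0.
Iteration 1: rows with parent_id in {2} -> Comedy (id 4, d 1).
Iteration 2: rows with parent_id in {4} -> Drama (id 5, d 2), Fiction (id 7, d 2), Physics (id 8, d 2).
Iteration 3: d < 2 fails for all current rows; recursion stops.
Total rows emitted: 5.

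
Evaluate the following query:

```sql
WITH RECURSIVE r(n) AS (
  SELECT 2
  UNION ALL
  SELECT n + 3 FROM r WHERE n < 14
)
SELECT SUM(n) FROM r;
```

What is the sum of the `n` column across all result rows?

Base: n=2.
Iteration 1: 2 < 14 holds -> n = 2 + 3 = 5.
Iteration 2: 5 < 14 holds -> n = 5 + 3 = 8.
Iteration 3: 8 < 14 holds -> n = 8 + 3 = 11.
Iteration 4: 11 < 14 holds -> n = 11 + 3 = 14.
Iteration 5: 14 < 14 fails; recursion stops.
SUM(n) = 2 + 5 + 8 + 11 + 14 = 40.

40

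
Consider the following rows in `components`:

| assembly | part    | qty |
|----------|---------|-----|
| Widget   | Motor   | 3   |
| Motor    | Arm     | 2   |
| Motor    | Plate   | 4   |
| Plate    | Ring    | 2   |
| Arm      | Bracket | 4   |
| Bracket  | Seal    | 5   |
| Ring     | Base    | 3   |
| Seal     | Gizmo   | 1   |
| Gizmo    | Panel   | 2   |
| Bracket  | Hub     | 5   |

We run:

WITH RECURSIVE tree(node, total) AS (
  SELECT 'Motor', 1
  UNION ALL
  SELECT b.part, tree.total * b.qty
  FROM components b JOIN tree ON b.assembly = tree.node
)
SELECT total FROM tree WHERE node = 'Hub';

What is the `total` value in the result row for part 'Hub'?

Base: (Motor, total=1).
Iteration 1: components of {Motor} -> Arm = 1*2 = 2, Plate = 1*4 = 4.
Iteration 2: components of {Arm,Plate} -> Bracket = 2*4 = 8, Ring = 4*2 = 8.
Iteration 3: components of {Bracket,Ring} -> Base = 8*3 = 24, Hub = 8*5 = 40, Seal = 8*5 = 40.
Iteration 4: components of {Base,Hub,Seal} -> Gizmo = 40*1 = 40.
Iteration 5: components of {Gizmo} -> Panel = 40*2 = 80.
Iteration 6: no further components; recursion stops.

40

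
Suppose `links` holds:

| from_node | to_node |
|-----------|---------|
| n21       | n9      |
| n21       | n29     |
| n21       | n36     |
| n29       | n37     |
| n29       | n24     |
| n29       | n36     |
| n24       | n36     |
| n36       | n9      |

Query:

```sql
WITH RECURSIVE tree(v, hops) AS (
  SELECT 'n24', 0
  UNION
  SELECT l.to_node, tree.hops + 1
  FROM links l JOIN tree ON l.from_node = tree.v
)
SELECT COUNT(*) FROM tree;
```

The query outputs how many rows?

Base: (n24, hops=0).
Iteration 1: edges from {n24} -> (n36, hops=1).
Iteration 2: edges from {n36} -> (n9, hops=2).
Iteration 3: no outgoing edges from {n9}; recursion stops.
Total rows emitted: 3.

3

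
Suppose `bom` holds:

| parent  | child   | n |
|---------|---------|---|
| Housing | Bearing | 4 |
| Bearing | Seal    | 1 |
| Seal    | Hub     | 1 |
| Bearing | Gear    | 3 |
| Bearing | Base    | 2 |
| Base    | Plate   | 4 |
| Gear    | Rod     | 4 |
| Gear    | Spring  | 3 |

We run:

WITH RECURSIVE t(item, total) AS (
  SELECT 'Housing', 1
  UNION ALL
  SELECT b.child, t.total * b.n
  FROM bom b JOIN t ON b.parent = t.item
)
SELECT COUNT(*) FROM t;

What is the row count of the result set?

Base: (Housing, total=1).
Iteration 1: components of {Housing} -> Bearing = 1*4 = 4.
Iteration 2: components of {Bearing} -> Base = 4*2 = 8, Gear = 4*3 = 12, Seal = 4*1 = 4.
Iteration 3: components of {Base,Gear,Seal} -> Hub = 4*1 = 4, Plate = 8*4 = 32, Rod = 12*4 = 48, Spring = 12*3 = 36.
Iteration 4: no further components; recursion stops.
Total rows emitted: 9.

9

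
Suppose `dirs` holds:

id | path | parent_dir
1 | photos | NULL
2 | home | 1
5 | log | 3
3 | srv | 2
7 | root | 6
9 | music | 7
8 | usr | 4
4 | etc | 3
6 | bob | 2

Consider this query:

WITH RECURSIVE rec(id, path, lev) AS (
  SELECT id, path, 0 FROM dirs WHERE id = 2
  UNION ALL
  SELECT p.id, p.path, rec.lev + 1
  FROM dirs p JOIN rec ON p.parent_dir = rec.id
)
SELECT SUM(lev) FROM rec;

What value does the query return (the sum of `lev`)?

14

Base: id=2 (home) at lev 0.
Iteration 1: rows with parent_dir in {2} -> srv (id 3, lev 1), bob (id 6, lev 1).
Iteration 2: rows with parent_dir in {3,6} -> etc (id 4, lev 2), log (id 5, lev 2), root (id 7, lev 2).
Iteration 3: rows with parent_dir in {4,5,7} -> usr (id 8, lev 3), music (id 9, lev 3).
Iteration 4: no rows with parent_dir in {8,9}; recursion stops.
SUM(lev) = 0 + 1 + 1 + 2 + 2 + 2 + 3 + 3 = 14.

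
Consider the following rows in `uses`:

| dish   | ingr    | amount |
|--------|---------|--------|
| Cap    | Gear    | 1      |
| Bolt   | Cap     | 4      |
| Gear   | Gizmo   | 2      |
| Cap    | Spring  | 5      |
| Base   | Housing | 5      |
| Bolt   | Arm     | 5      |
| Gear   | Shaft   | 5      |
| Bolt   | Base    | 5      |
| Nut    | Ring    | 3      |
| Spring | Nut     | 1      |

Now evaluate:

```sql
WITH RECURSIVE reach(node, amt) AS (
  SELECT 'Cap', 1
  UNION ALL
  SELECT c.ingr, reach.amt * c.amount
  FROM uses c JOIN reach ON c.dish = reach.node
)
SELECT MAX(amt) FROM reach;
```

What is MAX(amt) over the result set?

15

Base: (Cap, amt=1).
Iteration 1: components of {Cap} -> Gear = 1*1 = 1, Spring = 1*5 = 5.
Iteration 2: components of {Gear,Spring} -> Gizmo = 1*2 = 2, Nut = 5*1 = 5, Shaft = 1*5 = 5.
Iteration 3: components of {Gizmo,Nut,Shaft} -> Ring = 5*3 = 15.
Iteration 4: no further components; recursion stops.
amt values: 1, 5, 1, 5, 2, 5, 15; the maximum is 15.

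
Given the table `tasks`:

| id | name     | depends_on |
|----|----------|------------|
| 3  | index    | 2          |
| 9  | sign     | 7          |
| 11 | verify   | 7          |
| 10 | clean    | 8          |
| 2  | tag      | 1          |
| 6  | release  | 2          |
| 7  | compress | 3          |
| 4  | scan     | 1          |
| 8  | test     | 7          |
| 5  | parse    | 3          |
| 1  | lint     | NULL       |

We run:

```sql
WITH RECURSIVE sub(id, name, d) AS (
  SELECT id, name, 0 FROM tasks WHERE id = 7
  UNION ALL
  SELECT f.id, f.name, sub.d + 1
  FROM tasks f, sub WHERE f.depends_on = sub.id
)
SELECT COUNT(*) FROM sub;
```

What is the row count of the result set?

Base: id=7 (compress) at d 0.
Iteration 1: rows with depends_on in {7} -> test (id 8, d 1), sign (id 9, d 1), verify (id 11, d 1).
Iteration 2: rows with depends_on in {8,9,11} -> clean (id 10, d 2).
Iteration 3: no rows with depends_on in {10}; recursion stops.
Total rows emitted: 5.

5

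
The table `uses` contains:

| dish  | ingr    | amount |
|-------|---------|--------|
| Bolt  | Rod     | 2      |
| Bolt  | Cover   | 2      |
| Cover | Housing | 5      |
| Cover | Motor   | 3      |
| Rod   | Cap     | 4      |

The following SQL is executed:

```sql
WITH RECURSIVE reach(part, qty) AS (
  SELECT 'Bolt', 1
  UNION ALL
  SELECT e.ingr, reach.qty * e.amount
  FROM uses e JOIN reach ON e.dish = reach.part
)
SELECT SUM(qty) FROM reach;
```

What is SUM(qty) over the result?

29

Base: (Bolt, qty=1).
Iteration 1: components of {Bolt} -> Cover = 1*2 = 2, Rod = 1*2 = 2.
Iteration 2: components of {Cover,Rod} -> Cap = 2*4 = 8, Housing = 2*5 = 10, Motor = 2*3 = 6.
Iteration 3: no further components; recursion stops.
SUM(qty) = 1 + 2 + 2 + 8 + 10 + 6 = 29.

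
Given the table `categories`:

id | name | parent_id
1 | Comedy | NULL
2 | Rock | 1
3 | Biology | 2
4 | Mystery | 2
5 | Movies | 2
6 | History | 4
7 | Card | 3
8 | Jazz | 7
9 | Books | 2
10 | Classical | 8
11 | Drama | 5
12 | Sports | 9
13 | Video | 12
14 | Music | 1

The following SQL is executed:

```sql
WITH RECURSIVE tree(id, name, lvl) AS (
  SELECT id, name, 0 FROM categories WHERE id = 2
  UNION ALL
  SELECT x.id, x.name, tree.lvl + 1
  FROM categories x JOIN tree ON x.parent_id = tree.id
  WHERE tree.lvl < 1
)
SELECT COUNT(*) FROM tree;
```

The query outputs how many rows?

5

Base: id=2 (Rock) at lvl 0.
Iteration 1: rows with parent_id in {2} -> Biology (id 3, lvl 1), Mystery (id 4, lvl 1), Movies (id 5, lvl 1), Books (id 9, lvl 1).
Iteration 2: lvl < 1 fails for all current rows; recursion stops.
Total rows emitted: 5.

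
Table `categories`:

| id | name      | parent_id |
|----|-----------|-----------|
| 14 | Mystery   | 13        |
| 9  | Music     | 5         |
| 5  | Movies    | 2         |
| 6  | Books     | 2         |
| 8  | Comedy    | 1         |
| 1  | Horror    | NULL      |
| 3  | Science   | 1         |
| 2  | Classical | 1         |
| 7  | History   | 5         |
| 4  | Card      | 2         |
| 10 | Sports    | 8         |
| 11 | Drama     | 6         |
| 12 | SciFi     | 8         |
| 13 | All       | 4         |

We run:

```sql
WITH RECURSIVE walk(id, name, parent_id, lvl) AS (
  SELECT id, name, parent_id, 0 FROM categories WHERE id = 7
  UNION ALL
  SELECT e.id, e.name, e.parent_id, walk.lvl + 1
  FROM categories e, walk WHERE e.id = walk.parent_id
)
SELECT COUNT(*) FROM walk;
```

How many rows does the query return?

Base: id=7 (History), parent_id=5, lvl 0.
Iteration 1: join on id=5 -> Movies (id 5, parent_id=2, lvl 1).
Iteration 2: join on id=2 -> Classical (id 2, parent_id=1, lvl 2).
Iteration 3: join on id=1 -> Horror (id 1, parent_id=NULL, lvl 3).
Iteration 4: parent_id is NULL; no match; recursion stops.
Total rows emitted: 4.

4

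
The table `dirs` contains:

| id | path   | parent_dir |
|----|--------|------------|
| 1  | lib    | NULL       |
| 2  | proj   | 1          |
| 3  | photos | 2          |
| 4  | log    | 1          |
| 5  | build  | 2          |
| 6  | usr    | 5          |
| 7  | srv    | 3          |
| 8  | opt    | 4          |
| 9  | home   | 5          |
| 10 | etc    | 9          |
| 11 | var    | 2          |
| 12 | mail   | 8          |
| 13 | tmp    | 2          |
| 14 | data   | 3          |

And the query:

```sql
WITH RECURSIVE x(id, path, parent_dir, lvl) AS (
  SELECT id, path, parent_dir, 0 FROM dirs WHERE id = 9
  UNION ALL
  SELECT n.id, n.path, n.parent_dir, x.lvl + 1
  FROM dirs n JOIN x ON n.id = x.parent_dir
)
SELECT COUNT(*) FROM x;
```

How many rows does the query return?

Base: id=9 (home), parent_dir=5, lvl 0.
Iteration 1: join on id=5 -> build (id 5, parent_dir=2, lvl 1).
Iteration 2: join on id=2 -> proj (id 2, parent_dir=1, lvl 2).
Iteration 3: join on id=1 -> lib (id 1, parent_dir=NULL, lvl 3).
Iteration 4: parent_dir is NULL; no match; recursion stops.
Total rows emitted: 4.

4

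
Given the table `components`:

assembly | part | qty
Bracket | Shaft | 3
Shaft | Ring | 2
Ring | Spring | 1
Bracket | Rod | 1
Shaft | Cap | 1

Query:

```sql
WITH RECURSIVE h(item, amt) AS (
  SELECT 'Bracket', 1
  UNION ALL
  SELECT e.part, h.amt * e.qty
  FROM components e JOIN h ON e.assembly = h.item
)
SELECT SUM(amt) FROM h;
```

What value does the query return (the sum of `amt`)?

Base: (Bracket, amt=1).
Iteration 1: components of {Bracket} -> Rod = 1*1 = 1, Shaft = 1*3 = 3.
Iteration 2: components of {Rod,Shaft} -> Cap = 3*1 = 3, Ring = 3*2 = 6.
Iteration 3: components of {Cap,Ring} -> Spring = 6*1 = 6.
Iteration 4: no further components; recursion stops.
SUM(amt) = 1 + 3 + 1 + 6 + 3 + 6 = 20.

20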